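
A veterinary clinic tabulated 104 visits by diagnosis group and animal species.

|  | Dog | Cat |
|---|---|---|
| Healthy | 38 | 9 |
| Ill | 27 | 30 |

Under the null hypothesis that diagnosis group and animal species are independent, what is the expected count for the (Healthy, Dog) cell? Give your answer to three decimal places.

Row total (Healthy) = 47; column total (Dog) = 65; grand total N = 104.
Expected count = (row total × column total) / N = 47 × 65 / 104 = 29.375.

29.375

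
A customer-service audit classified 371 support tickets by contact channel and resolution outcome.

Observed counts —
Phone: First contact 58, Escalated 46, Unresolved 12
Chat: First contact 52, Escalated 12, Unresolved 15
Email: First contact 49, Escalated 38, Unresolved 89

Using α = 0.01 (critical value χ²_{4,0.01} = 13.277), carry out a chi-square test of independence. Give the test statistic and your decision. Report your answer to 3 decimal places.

Row totals: 116, 79, 176. Column totals: 159, 96, 116. Grand total N = 371.
Expected counts (row total × column total / N):
  Phone, First contact: 116×159/371 = 49.71429
  Phone, Escalated: 116×96/371 = 30.01617
  Phone, Unresolved: 116×116/371 = 36.26954
  Chat, First contact: 79×159/371 = 33.85714
  Chat, Escalated: 79×96/371 = 20.44205
  Chat, Unresolved: 79×116/371 = 24.70081
  Email, First contact: 176×159/371 = 75.42857
  Email, Escalated: 176×96/371 = 45.54178
  Email, Unresolved: 176×116/371 = 55.02965
Contributions (O − E)²/E:
  (58 − 49.71429)²/49.71429 = 1.3810
  (46 − 30.01617)²/30.01617 = 8.5115
  (12 − 36.26954)²/36.26954 = 16.2398
  (52 − 33.85714)²/33.85714 = 9.7221
  (12 − 20.44205)²/20.44205 = 3.4864
  (15 − 24.70081)²/24.70081 = 3.8098
  (49 − 75.42857)²/75.42857 = 9.2600
  (38 − 45.54178)²/45.54178 = 1.2489
  (89 − 55.02965)²/55.02965 = 20.9702
χ² = 1.3810 + 8.5115 + 16.2398 + 9.7221 + 3.4864 + 3.8098 + 9.2600 + 1.2489 + 20.9702 = 74.630
df = (3−1)(3−1) = 4. Since 74.630 > 13.277, reject the null hypothesis of independence at α = 0.01.

74.630; reject H₀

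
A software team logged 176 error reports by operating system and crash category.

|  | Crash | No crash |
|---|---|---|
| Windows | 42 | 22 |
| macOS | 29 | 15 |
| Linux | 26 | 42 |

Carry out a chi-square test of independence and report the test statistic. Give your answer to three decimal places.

Row totals: 64, 44, 68. Column totals: 97, 79. Grand total N = 176.
Expected counts (row total × column total / N):
  Windows, Crash: 64×97/176 = 35.2727
  Windows, No crash: 64×79/176 = 28.7273
  macOS, Crash: 44×97/176 = 24.2500
  macOS, No crash: 44×79/176 = 19.7500
  Linux, Crash: 68×97/176 = 37.4773
  Linux, No crash: 68×79/176 = 30.5227
Contributions (O − E)²/E:
  (42 − 35.2727)²/35.2727 = 1.2830
  (22 − 28.7273)²/28.7273 = 1.5754
  (29 − 24.2500)²/24.2500 = 0.9304
  (15 − 19.7500)²/19.7500 = 1.1424
  (26 − 37.4773)²/37.4773 = 3.5149
  (42 − 30.5227)²/30.5227 = 4.3158
χ² = 1.2830 + 1.5754 + 0.9304 + 1.1424 + 3.5149 + 4.3158 = 12.762

12.762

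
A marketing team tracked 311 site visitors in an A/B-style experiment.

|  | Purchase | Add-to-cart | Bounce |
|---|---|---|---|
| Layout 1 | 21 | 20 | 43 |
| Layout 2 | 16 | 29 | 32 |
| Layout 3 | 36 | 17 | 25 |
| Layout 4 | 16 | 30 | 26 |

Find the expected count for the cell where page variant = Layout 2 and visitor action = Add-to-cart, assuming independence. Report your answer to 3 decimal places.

23.768

Row total (Layout 2) = 77; column total (Add-to-cart) = 96; grand total N = 311.
Expected count = (row total × column total) / N = 77 × 96 / 311 = 23.768.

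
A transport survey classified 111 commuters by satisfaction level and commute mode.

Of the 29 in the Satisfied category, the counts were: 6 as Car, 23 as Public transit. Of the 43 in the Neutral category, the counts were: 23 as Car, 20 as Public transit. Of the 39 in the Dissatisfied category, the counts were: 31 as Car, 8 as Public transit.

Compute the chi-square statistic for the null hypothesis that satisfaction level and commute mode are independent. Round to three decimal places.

23.161

Row totals: 29, 43, 39. Column totals: 60, 51. Grand total N = 111.
Expected counts (row total × column total / N):
  Satisfied, Car: 29×60/111 = 15.6757
  Satisfied, Public transit: 29×51/111 = 13.3243
  Neutral, Car: 43×60/111 = 23.2432
  Neutral, Public transit: 43×51/111 = 19.7568
  Dissatisfied, Car: 39×60/111 = 21.0811
  Dissatisfied, Public transit: 39×51/111 = 17.9189
Contributions (O − E)²/E:
  (6 − 15.6757)²/15.6757 = 5.9722
  (23 − 13.3243)²/13.3243 = 7.0262
  (23 − 23.2432)²/23.2432 = 0.0025
  (20 − 19.7568)²/19.7568 = 0.0030
  (31 − 21.0811)²/21.0811 = 4.6670
  (8 − 17.9189)²/17.9189 = 5.4905
χ² = 5.9722 + 7.0262 + 0.0025 + 0.0030 + 4.6670 + 5.4905 = 23.161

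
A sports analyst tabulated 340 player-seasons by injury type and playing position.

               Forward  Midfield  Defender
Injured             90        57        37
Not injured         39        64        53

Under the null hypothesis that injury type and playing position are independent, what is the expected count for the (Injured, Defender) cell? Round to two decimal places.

Row total (Injured) = 184; column total (Defender) = 90; grand total N = 340.
Expected count = (row total × column total) / N = 184 × 90 / 340 = 48.71.

48.71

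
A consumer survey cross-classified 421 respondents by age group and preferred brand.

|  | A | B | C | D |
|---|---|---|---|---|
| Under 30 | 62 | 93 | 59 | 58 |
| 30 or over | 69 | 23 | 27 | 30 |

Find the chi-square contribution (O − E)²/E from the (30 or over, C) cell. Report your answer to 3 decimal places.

0.388

Row total (30 or over) = 149; column total (C) = 86; N = 421.
Expected count E = 149 × 86 / 421 = 30.4371.
Contribution = (O − E)²/E = (27 − 30.4371)² / 30.4371 = 0.388.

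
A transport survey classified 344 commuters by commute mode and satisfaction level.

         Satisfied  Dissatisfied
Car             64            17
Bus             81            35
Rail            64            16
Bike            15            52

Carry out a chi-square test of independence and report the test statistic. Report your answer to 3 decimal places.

Row totals: 81, 116, 80, 67. Column totals: 224, 120. Grand total N = 344.
Expected counts (row total × column total / N):
  Car, Satisfied: 81×224/344 = 52.7442
  Car, Dissatisfied: 81×120/344 = 28.2558
  Bus, Satisfied: 116×224/344 = 75.5349
  Bus, Dissatisfied: 116×120/344 = 40.4651
  Rail, Satisfied: 80×224/344 = 52.0930
  Rail, Dissatisfied: 80×120/344 = 27.9070
  Bike, Satisfied: 67×224/344 = 43.6279
  Bike, Dissatisfied: 67×120/344 = 23.3721
Contributions (O − E)²/E:
  (64 − 52.7442)²/52.7442 = 2.4020
  (17 − 28.2558)²/28.2558 = 4.4838
  (81 − 75.5349)²/75.5349 = 0.3954
  (35 − 40.4651)²/40.4651 = 0.7381
  (64 − 52.0930)²/52.0930 = 2.7216
  (16 − 27.9070)²/27.9070 = 5.0803
  (15 − 43.6279)²/43.6279 = 18.7852
  (52 − 23.3721)²/23.3721 = 35.0656
χ² = 2.4020 + 4.4838 + 0.3954 + 0.7381 + 2.7216 + 5.0803 + 18.7852 + 35.0656 = 69.672

69.672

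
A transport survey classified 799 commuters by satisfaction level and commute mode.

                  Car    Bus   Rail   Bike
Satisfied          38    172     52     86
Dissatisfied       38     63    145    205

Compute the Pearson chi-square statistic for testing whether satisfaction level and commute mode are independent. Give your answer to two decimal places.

Row totals: 348, 451. Column totals: 76, 235, 197, 291. Grand total N = 799.
Expected counts (row total × column total / N):
  Satisfied, Car: 348×76/799 = 33.1014
  Satisfied, Bus: 348×235/799 = 102.3529
  Satisfied, Rail: 348×197/799 = 85.8023
  Satisfied, Bike: 348×291/799 = 126.7434
  Dissatisfied, Car: 451×76/799 = 42.8986
  Dissatisfied, Bus: 451×235/799 = 132.6471
  Dissatisfied, Rail: 451×197/799 = 111.1977
  Dissatisfied, Bike: 451×291/799 = 164.2566
Contributions (O − E)²/E:
  (38 − 33.1014)²/33.1014 = 0.7249
  (172 − 102.3529)²/102.3529 = 47.3921
  (52 − 85.8023)²/85.8023 = 13.3166
  (86 − 126.7434)²/126.7434 = 13.0975
  (38 − 42.8986)²/42.8986 = 0.5594
  (63 − 132.6471)²/132.6471 = 36.5686
  (145 − 111.1977)²/111.1977 = 10.2754
  (205 − 164.2566)²/164.2566 = 10.1063
χ² = 0.7249 + 47.3921 + 13.3166 + 13.0975 + 0.5594 + 36.5686 + 10.2754 + 10.1063 = 132.04

132.04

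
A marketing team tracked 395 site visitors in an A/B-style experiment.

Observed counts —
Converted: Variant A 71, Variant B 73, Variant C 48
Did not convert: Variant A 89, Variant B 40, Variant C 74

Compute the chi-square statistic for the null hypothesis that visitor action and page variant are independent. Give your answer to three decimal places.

Row totals: 192, 203. Column totals: 160, 113, 122. Grand total N = 395.
Expected counts (row total × column total / N):
  Converted, Variant A: 192×160/395 = 77.7722
  Converted, Variant B: 192×113/395 = 54.9266
  Converted, Variant C: 192×122/395 = 59.3013
  Did not convert, Variant A: 203×160/395 = 82.2278
  Did not convert, Variant B: 203×113/395 = 58.0734
  Did not convert, Variant C: 203×122/395 = 62.6987
Contributions (O − E)²/E:
  (71 − 77.7722)²/77.7722 = 0.5897
  (73 − 54.9266)²/54.9266 = 5.9470
  (48 − 59.3013)²/59.3013 = 2.1537
  (89 − 82.2278)²/82.2278 = 0.5578
  (40 − 58.0734)²/58.0734 = 5.6247
  (74 − 62.6987)²/62.6987 = 2.0370
χ² = 0.5897 + 5.9470 + 2.1537 + 0.5578 + 5.6247 + 2.0370 = 16.910

16.910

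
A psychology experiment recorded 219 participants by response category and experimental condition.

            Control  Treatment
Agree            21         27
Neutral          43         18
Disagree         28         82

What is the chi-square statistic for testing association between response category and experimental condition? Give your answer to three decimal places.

32.748

Row totals: 48, 61, 110. Column totals: 92, 127. Grand total N = 219.
Expected counts (row total × column total / N):
  Agree, Control: 48×92/219 = 20.1644
  Agree, Treatment: 48×127/219 = 27.8356
  Neutral, Control: 61×92/219 = 25.6256
  Neutral, Treatment: 61×127/219 = 35.3744
  Disagree, Control: 110×92/219 = 46.2100
  Disagree, Treatment: 110×127/219 = 63.7900
Contributions (O − E)²/E:
  (21 − 20.1644)²/20.1644 = 0.0346
  (27 − 27.8356)²/27.8356 = 0.0251
  (43 − 25.6256)²/25.6256 = 11.7800
  (18 − 35.3744)²/35.3744 = 8.5336
  (28 − 46.2100)²/46.2100 = 7.1760
  (82 − 63.7900)²/63.7900 = 5.1984
χ² = 0.0346 + 0.0251 + 11.7800 + 8.5336 + 7.1760 + 5.1984 = 32.748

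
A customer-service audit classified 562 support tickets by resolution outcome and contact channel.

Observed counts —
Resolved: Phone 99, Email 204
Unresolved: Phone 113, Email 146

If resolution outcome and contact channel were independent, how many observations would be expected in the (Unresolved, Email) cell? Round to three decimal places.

Row total (Unresolved) = 259; column total (Email) = 350; grand total N = 562.
Expected count = (row total × column total) / N = 259 × 350 / 562 = 161.299.

161.299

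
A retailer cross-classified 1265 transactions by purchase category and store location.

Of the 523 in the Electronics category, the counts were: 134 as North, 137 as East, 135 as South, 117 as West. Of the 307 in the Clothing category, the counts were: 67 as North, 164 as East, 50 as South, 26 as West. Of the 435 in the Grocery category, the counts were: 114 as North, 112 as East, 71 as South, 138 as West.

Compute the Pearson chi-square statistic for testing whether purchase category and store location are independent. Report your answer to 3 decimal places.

112.687

Row totals: 523, 307, 435. Column totals: 315, 413, 256, 281. Grand total N = 1265.
Expected counts (row total × column total / N):
  Electronics, North: 523×315/1265 = 130.23320
  Electronics, East: 523×413/1265 = 170.75020
  Electronics, South: 523×256/1265 = 105.84032
  Electronics, West: 523×281/1265 = 116.17628
  Clothing, North: 307×315/1265 = 76.44664
  Clothing, East: 307×413/1265 = 100.23004
  Clothing, South: 307×256/1265 = 62.12806
  Clothing, West: 307×281/1265 = 68.19526
  Grocery, North: 435×315/1265 = 108.32016
  Grocery, East: 435×413/1265 = 142.01976
  Grocery, South: 435×256/1265 = 88.03162
  Grocery, West: 435×281/1265 = 96.62846
Contributions (O − E)²/E:
  (134 − 130.23320)²/130.23320 = 0.1089
  (137 − 170.75020)²/170.75020 = 6.6710
  (135 − 105.84032)²/105.84032 = 8.0337
  (117 − 116.17628)²/116.17628 = 0.0058
  (67 − 76.44664)²/76.44664 = 1.1673
  (164 − 100.23004)²/100.23004 = 40.5727
  (50 − 62.12806)²/62.12806 = 2.3675
  (26 − 68.19526)²/68.19526 = 26.1080
  (114 − 108.32016)²/108.32016 = 0.2978
  (112 − 142.01976)²/142.01976 = 6.3455
  (71 − 88.03162)²/88.03162 = 3.2951
  (138 − 96.62846)²/96.62846 = 17.7133
χ² = 0.1089 + 6.6710 + 8.0337 + 0.0058 + 1.1673 + 40.5727 + 2.3675 + 26.1080 + 0.2978 + 6.3455 + 3.2951 + 17.7133 = 112.687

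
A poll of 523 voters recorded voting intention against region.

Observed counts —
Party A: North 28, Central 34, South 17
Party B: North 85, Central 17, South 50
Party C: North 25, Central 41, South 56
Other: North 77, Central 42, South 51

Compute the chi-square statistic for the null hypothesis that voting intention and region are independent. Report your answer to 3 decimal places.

Row totals: 79, 152, 122, 170. Column totals: 215, 134, 174. Grand total N = 523.
Expected counts (row total × column total / N):
  Party A, North: 79×215/523 = 32.4761
  Party A, Central: 79×134/523 = 20.2409
  Party A, South: 79×174/523 = 26.2830
  Party B, North: 152×215/523 = 62.4857
  Party B, Central: 152×134/523 = 38.9446
  Party B, South: 152×174/523 = 50.5698
  Party C, North: 122×215/523 = 50.1530
  Party C, Central: 122×134/523 = 31.2581
  Party C, South: 122×174/523 = 40.5889
  Other, North: 170×215/523 = 69.8853
  Other, Central: 170×134/523 = 43.5564
  Other, South: 170×174/523 = 56.5583
Contributions (O − E)²/E:
  (28 − 32.4761)²/32.4761 = 0.6169
  (34 − 20.2409)²/20.2409 = 9.3530
  (17 − 26.2830)²/26.2830 = 3.2787
  (85 − 62.4857)²/62.4857 = 8.1122
  (17 − 38.9446)²/38.9446 = 12.3654
  (50 − 50.5698)²/50.5698 = 0.0064
  (25 − 50.1530)²/50.1530 = 12.6149
  (41 − 31.2581)²/31.2581 = 3.0362
  (56 − 40.5889)²/40.5889 = 5.8514
  (77 − 69.8853)²/69.8853 = 0.7243
  (42 − 43.5564)²/43.5564 = 0.0556
  (51 − 56.5583)²/56.5583 = 0.5462
χ² = 0.6169 + 9.3530 + 3.2787 + 8.1122 + 12.3654 + 0.0064 + 12.6149 + 3.0362 + 5.8514 + 0.7243 + 0.0556 + 0.5462 = 56.561

56.561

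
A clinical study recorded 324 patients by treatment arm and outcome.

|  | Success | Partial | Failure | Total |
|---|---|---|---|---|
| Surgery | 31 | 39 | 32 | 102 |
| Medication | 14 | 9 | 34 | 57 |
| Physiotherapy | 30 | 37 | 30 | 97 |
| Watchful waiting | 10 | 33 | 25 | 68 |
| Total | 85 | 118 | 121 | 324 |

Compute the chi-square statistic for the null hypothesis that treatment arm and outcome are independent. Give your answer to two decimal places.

24.21

Grand total N = 324.
Expected counts (row total × column total / N):
  Surgery, Success: 102×85/324 = 26.759
  Surgery, Partial: 102×118/324 = 37.148
  Surgery, Failure: 102×121/324 = 38.093
  Medication, Success: 57×85/324 = 14.954
  Medication, Partial: 57×118/324 = 20.759
  Medication, Failure: 57×121/324 = 21.287
  Physiotherapy, Success: 97×85/324 = 25.448
  Physiotherapy, Partial: 97×118/324 = 35.327
  Physiotherapy, Failure: 97×121/324 = 36.225
  Watchful waiting, Success: 68×85/324 = 17.840
  Watchful waiting, Partial: 68×118/324 = 24.765
  Watchful waiting, Failure: 68×121/324 = 25.395
Contributions (O − E)²/E:
  (31 − 26.759)²/26.759 = 0.6722
  (39 − 37.148)²/37.148 = 0.0923
  (32 − 38.093)²/38.093 = 0.9746
  (14 − 14.954)²/14.954 = 0.0609
  (9 − 20.759)²/20.759 = 6.6609
  (34 − 21.287)²/21.287 = 7.5924
  (30 − 25.448)²/25.448 = 0.8142
  (37 − 35.327)²/35.327 = 0.0792
  (30 − 36.225)²/36.225 = 1.0697
  (10 − 17.840)²/17.840 = 3.4454
  (33 − 24.765)²/24.765 = 2.7383
  (25 − 25.395)²/25.395 = 0.0061
χ² = 0.6722 + 0.0923 + 0.9746 + 0.0609 + 6.6609 + 7.5924 + 0.8142 + 0.0792 + 1.0697 + 3.4454 + 2.7383 + 0.0061 = 24.21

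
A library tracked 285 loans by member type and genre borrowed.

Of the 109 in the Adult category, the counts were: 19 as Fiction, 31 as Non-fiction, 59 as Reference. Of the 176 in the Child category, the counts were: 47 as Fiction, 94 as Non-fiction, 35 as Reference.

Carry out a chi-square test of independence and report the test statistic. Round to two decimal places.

36.00

Row totals: 109, 176. Column totals: 66, 125, 94. Grand total N = 285.
Expected counts (row total × column total / N):
  Adult, Fiction: 109×66/285 = 25.242
  Adult, Non-fiction: 109×125/285 = 47.807
  Adult, Reference: 109×94/285 = 35.951
  Child, Fiction: 176×66/285 = 40.758
  Child, Non-fiction: 176×125/285 = 77.193
  Child, Reference: 176×94/285 = 58.049
Contributions (O − E)²/E:
  (19 − 25.242)²/25.242 = 1.5436
  (31 − 47.807)²/47.807 = 5.9087
  (59 − 35.951)²/35.951 = 14.7772
  (47 − 40.758)²/40.758 = 0.9559
  (94 − 77.193)²/77.193 = 3.6593
  (35 − 58.049)²/58.049 = 9.1519
χ² = 1.5436 + 5.9087 + 14.7772 + 0.9559 + 3.6593 + 9.1519 = 36.00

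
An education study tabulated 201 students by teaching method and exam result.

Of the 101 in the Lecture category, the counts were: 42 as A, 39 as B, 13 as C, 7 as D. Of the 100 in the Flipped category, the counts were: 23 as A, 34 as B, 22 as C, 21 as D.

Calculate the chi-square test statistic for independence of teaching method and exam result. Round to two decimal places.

15.21

Row totals: 101, 100. Column totals: 65, 73, 35, 28. Grand total N = 201.
Expected counts (row total × column total / N):
  Lecture, A: 101×65/201 = 32.662
  Lecture, B: 101×73/201 = 36.682
  Lecture, C: 101×35/201 = 17.587
  Lecture, D: 101×28/201 = 14.070
  Flipped, A: 100×65/201 = 32.338
  Flipped, B: 100×73/201 = 36.318
  Flipped, C: 100×35/201 = 17.413
  Flipped, D: 100×28/201 = 13.930
Contributions (O − E)²/E:
  (42 − 32.662)²/32.662 = 2.6697
  (39 − 36.682)²/36.682 = 0.1465
  (13 − 17.587)²/17.587 = 1.1964
  (7 − 14.070)²/14.070 = 3.5526
  (23 − 32.338)²/32.338 = 2.6965
  (34 − 36.318)²/36.318 = 0.1479
  (22 − 17.413)²/17.413 = 1.2083
  (21 − 13.930)²/13.930 = 3.5883
χ² = 2.6697 + 0.1465 + 1.1964 + 3.5526 + 2.6965 + 0.1479 + 1.2083 + 3.5883 = 15.21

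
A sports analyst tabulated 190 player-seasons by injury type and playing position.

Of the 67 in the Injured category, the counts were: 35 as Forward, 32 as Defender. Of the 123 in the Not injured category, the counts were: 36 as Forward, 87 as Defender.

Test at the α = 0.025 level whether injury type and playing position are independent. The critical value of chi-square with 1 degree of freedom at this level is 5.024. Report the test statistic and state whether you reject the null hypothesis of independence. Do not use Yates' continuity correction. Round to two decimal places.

Row totals: 67, 123. Column totals: 71, 119. Grand total N = 190.
Expected counts (row total × column total / N):
  Injured, Forward: 67×71/190 = 25.037
  Injured, Defender: 67×119/190 = 41.963
  Not injured, Forward: 123×71/190 = 45.963
  Not injured, Defender: 123×119/190 = 77.037
Contributions (O − E)²/E:
  (35 − 25.037)²/25.037 = 3.9646
  (32 − 41.963)²/41.963 = 2.3654
  (36 − 45.963)²/45.963 = 2.1596
  (87 − 77.037)²/77.037 = 1.2885
χ² = 3.9646 + 2.3654 + 2.1596 + 1.2885 = 9.78
df = (2−1)(2−1) = 1. Since 9.78 > 5.024, reject the null hypothesis of independence at α = 0.025.

9.78; reject H₀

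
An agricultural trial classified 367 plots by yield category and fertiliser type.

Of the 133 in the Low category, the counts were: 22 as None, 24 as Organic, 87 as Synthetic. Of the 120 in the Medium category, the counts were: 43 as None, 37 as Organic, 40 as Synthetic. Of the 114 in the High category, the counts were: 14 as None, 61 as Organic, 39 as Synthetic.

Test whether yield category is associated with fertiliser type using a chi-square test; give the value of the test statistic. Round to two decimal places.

59.80

Row totals: 133, 120, 114. Column totals: 79, 122, 166. Grand total N = 367.
Expected counts (row total × column total / N):
  Low, None: 133×79/367 = 28.62943
  Low, Organic: 133×122/367 = 44.21253
  Low, Synthetic: 133×166/367 = 60.15804
  Medium, None: 120×79/367 = 25.83106
  Medium, Organic: 120×122/367 = 39.89101
  Medium, Synthetic: 120×166/367 = 54.27793
  High, None: 114×79/367 = 24.53951
  High, Organic: 114×122/367 = 37.89646
  High, Synthetic: 114×166/367 = 51.56403
Contributions (O − E)²/E:
  (22 − 28.62943)²/28.62943 = 1.5351
  (24 − 44.21253)²/44.21253 = 9.2405
  (87 − 60.15804)²/60.15804 = 11.9766
  (43 − 25.83106)²/25.83106 = 11.4116
  (37 − 39.89101)²/39.89101 = 0.2095
  (40 − 54.27793)²/54.27793 = 3.7558
  (14 − 24.53951)²/24.53951 = 4.5266
  (61 − 37.89646)²/37.89646 = 14.0851
  (39 − 51.56403)²/51.56403 = 3.0613
χ² = 1.5351 + 9.2405 + 11.9766 + 11.4116 + 0.2095 + 3.7558 + 4.5266 + 14.0851 + 3.0613 = 59.80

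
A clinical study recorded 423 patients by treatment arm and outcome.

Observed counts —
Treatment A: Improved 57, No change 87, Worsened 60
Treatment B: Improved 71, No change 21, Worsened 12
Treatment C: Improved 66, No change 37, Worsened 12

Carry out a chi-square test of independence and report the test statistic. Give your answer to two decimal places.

Row totals: 204, 104, 115. Column totals: 194, 145, 84. Grand total N = 423.
Expected counts (row total × column total / N):
  Treatment A, Improved: 204×194/423 = 93.5603
  Treatment A, No change: 204×145/423 = 69.9291
  Treatment A, Worsened: 204×84/423 = 40.5106
  Treatment B, Improved: 104×194/423 = 47.6974
  Treatment B, No change: 104×145/423 = 35.6501
  Treatment B, Worsened: 104×84/423 = 20.6525
  Treatment C, Improved: 115×194/423 = 52.7423
  Treatment C, No change: 115×145/423 = 39.4208
  Treatment C, Worsened: 115×84/423 = 22.8369
Contributions (O − E)²/E:
  (57 − 93.5603)²/93.5603 = 14.2866
  (87 − 69.9291)²/69.9291 = 4.1673
  (60 − 40.5106)²/40.5106 = 9.3762
  (71 − 47.6974)²/47.6974 = 11.3845
  (21 − 35.6501)²/35.6501 = 6.0203
  (12 − 20.6525)²/20.6525 = 3.6250
  (66 − 52.7423)²/52.7423 = 3.3326
  (37 − 39.4208)²/39.4208 = 0.1487
  (12 − 22.8369)²/22.8369 = 5.1425
χ² = 14.2866 + 4.1673 + 9.3762 + 11.3845 + 6.0203 + 3.6250 + 3.3326 + 0.1487 + 5.1425 = 57.48

57.48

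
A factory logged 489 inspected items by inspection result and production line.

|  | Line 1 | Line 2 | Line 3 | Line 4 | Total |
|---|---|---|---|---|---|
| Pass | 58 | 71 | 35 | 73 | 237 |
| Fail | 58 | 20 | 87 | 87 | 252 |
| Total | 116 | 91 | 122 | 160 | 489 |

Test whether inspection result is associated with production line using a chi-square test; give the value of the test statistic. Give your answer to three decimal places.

51.560

Grand total N = 489.
Expected counts (row total × column total / N):
  Pass, Line 1: 237×116/489 = 56.2209
  Pass, Line 2: 237×91/489 = 44.1043
  Pass, Line 3: 237×122/489 = 59.1288
  Pass, Line 4: 237×160/489 = 77.5460
  Fail, Line 1: 252×116/489 = 59.7791
  Fail, Line 2: 252×91/489 = 46.8957
  Fail, Line 3: 252×122/489 = 62.8712
  Fail, Line 4: 252×160/489 = 82.4540
Contributions (O − E)²/E:
  (58 − 56.2209)²/56.2209 = 0.0563
  (71 − 44.1043)²/44.1043 = 16.4015
  (35 − 59.1288)²/59.1288 = 9.8463
  (73 − 77.5460)²/77.5460 = 0.2665
  (58 − 59.7791)²/59.7791 = 0.0529
  (20 − 46.8957)²/46.8957 = 15.4253
  (87 − 62.8712)²/62.8712 = 9.2602
  (87 − 82.4540)²/82.4540 = 0.2506
χ² = 0.0563 + 16.4015 + 9.8463 + 0.2665 + 0.0529 + 15.4253 + 9.2602 + 0.2506 = 51.560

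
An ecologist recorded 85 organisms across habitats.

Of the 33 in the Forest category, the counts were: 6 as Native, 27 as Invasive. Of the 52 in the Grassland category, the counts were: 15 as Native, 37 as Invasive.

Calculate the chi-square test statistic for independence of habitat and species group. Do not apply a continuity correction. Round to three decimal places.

1.234

Row totals: 33, 52. Column totals: 21, 64. Grand total N = 85.
Expected counts (row total × column total / N):
  Forest, Native: 33×21/85 = 8.1529
  Forest, Invasive: 33×64/85 = 24.8471
  Grassland, Native: 52×21/85 = 12.8471
  Grassland, Invasive: 52×64/85 = 39.1529
Contributions (O − E)²/E:
  (6 − 8.1529)²/8.1529 = 0.5685
  (27 − 24.8471)²/24.8471 = 0.1865
  (15 − 12.8471)²/12.8471 = 0.3608
  (37 − 39.1529)²/39.1529 = 0.1184
χ² = 0.5685 + 0.1865 + 0.3608 + 0.1184 = 1.234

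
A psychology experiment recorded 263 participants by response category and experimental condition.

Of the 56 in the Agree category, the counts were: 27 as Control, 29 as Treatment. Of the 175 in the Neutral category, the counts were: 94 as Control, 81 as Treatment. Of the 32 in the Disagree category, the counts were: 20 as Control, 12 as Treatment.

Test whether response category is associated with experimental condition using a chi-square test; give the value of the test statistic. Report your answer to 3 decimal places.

1.673

Row totals: 56, 175, 32. Column totals: 141, 122. Grand total N = 263.
Expected counts (row total × column total / N):
  Agree, Control: 56×141/263 = 30.0228
  Agree, Treatment: 56×122/263 = 25.9772
  Neutral, Control: 175×141/263 = 93.8213
  Neutral, Treatment: 175×122/263 = 81.1787
  Disagree, Control: 32×141/263 = 17.1559
  Disagree, Treatment: 32×122/263 = 14.8441
Contributions (O − E)²/E:
  (27 − 30.0228)²/30.0228 = 0.3043
  (29 − 25.9772)²/25.9772 = 0.3517
  (94 − 93.8213)²/93.8213 = 0.0003
  (81 − 81.1787)²/81.1787 = 0.0004
  (20 − 17.1559)²/17.1559 = 0.4715
  (12 − 14.8441)²/14.8441 = 0.5449
χ² = 0.3043 + 0.3517 + 0.0003 + 0.0004 + 0.4715 + 0.5449 = 1.673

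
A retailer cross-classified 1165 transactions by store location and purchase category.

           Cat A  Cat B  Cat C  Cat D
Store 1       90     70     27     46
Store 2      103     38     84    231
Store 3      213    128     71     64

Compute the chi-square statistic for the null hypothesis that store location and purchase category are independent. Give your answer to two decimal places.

211.45

Row totals: 233, 456, 476. Column totals: 406, 236, 182, 341. Grand total N = 1165.
Expected counts (row total × column total / N):
  Store 1, Cat A: 233×406/1165 = 81.200
  Store 1, Cat B: 233×236/1165 = 47.200
  Store 1, Cat C: 233×182/1165 = 36.400
  Store 1, Cat D: 233×341/1165 = 68.200
  Store 2, Cat A: 456×406/1165 = 158.915
  Store 2, Cat B: 456×236/1165 = 92.374
  Store 2, Cat C: 456×182/1165 = 71.238
  Store 2, Cat D: 456×341/1165 = 133.473
  Store 3, Cat A: 476×406/1165 = 165.885
  Store 3, Cat B: 476×236/1165 = 96.426
  Store 3, Cat C: 476×182/1165 = 74.362
  Store 3, Cat D: 476×341/1165 = 139.327
Contributions (O − E)²/E:
  (90 − 81.200)²/81.200 = 0.9537
  (70 − 47.200)²/47.200 = 11.0136
  (27 − 36.400)²/36.400 = 2.4275
  (46 − 68.200)²/68.200 = 7.2264
  (103 − 158.915)²/158.915 = 19.6740
  (38 − 92.374)²/92.374 = 32.0061
  (84 − 71.238)²/71.238 = 2.2863
  (231 − 133.473)²/133.473 = 71.2617
  (213 − 165.885)²/165.885 = 13.3817
  (128 − 96.426)²/96.426 = 10.3387
  (71 − 74.362)²/74.362 = 0.1520
  (64 − 139.327)²/139.327 = 40.7255
χ² = 0.9537 + 11.0136 + 2.4275 + 7.2264 + 19.6740 + 32.0061 + 2.2863 + 71.2617 + 13.3817 + 10.3387 + 0.1520 + 40.7255 = 211.45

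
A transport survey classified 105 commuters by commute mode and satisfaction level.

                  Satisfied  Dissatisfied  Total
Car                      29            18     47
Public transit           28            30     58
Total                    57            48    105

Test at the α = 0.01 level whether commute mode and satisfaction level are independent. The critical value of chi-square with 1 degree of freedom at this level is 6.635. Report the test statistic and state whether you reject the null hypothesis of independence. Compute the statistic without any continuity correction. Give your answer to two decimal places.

Grand total N = 105.
Expected counts (row total × column total / N):
  Car, Satisfied: 47×57/105 = 25.514
  Car, Dissatisfied: 47×48/105 = 21.486
  Public transit, Satisfied: 58×57/105 = 31.486
  Public transit, Dissatisfied: 58×48/105 = 26.514
Contributions (O − E)²/E:
  (29 − 25.514)²/25.514 = 0.4763
  (18 − 21.486)²/21.486 = 0.5656
  (28 − 31.486)²/31.486 = 0.3860
  (30 − 26.514)²/26.514 = 0.4583
χ² = 0.4763 + 0.5656 + 0.3860 + 0.4583 = 1.89
df = (2−1)(2−1) = 1. Since 1.89 < 6.635, fail to reject the null hypothesis of independence at α = 0.01.

1.89; fail to reject H₀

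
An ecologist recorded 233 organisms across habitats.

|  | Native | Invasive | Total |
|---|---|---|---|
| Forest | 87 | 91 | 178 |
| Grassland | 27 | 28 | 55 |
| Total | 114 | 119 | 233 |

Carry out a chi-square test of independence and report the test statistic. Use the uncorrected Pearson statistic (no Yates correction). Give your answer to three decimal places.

Grand total N = 233.
Expected counts (row total × column total / N):
  Forest, Native: 178×114/233 = 87.0901
  Forest, Invasive: 178×119/233 = 90.9099
  Grassland, Native: 55×114/233 = 26.9099
  Grassland, Invasive: 55×119/233 = 28.0901
Contributions (O − E)²/E:
  (87 − 87.0901)²/87.0901 = 0.0001
  (91 − 90.9099)²/90.9099 = 0.0001
  (27 − 26.9099)²/26.9099 = 0.0003
  (28 − 28.0901)²/28.0901 = 0.0003
χ² = 0.0001 + 0.0001 + 0.0003 + 0.0003 = 0.001

0.001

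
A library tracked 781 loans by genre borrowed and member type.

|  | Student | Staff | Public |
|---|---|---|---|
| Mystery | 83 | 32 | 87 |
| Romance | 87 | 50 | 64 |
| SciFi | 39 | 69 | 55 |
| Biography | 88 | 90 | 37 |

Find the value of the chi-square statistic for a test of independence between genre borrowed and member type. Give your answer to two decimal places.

Row totals: 202, 201, 163, 215. Column totals: 297, 241, 243. Grand total N = 781.
Expected counts (row total × column total / N):
  Mystery, Student: 202×297/781 = 76.817
  Mystery, Staff: 202×241/781 = 62.333
  Mystery, Public: 202×243/781 = 62.850
  Romance, Student: 201×297/781 = 76.437
  Romance, Staff: 201×241/781 = 62.024
  Romance, Public: 201×243/781 = 62.539
  SciFi, Student: 163×297/781 = 61.986
  SciFi, Staff: 163×241/781 = 50.298
  SciFi, Public: 163×243/781 = 50.716
  Biography, Student: 215×297/781 = 81.761
  Biography, Staff: 215×241/781 = 66.344
  Biography, Public: 215×243/781 = 66.895
Contributions (O − E)²/E:
  (83 − 76.817)²/76.817 = 0.4977
  (32 − 62.333)²/62.333 = 14.7609
  (87 − 62.850)²/62.850 = 9.2796
  (87 − 76.437)²/76.437 = 1.4597
  (50 − 62.024)²/62.024 = 2.3310
  (64 − 62.539)²/62.539 = 0.0341
  (39 − 61.986)²/61.986 = 8.5238
  (69 − 50.298)²/50.298 = 6.9539
  (55 − 50.716)²/50.716 = 0.3619
  (88 − 81.761)²/81.761 = 0.4761
  (90 − 66.344)²/66.344 = 8.4349
  (37 − 66.895)²/66.895 = 13.3599
χ² = 0.4977 + 14.7609 + 9.2796 + 1.4597 + 2.3310 + 0.0341 + 8.5238 + 6.9539 + 0.3619 + 0.4761 + 8.4349 + 13.3599 = 66.47

66.47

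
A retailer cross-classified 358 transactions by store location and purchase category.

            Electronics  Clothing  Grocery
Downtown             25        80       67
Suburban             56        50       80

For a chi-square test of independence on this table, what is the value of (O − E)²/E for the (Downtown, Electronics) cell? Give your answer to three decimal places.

Row total (Downtown) = 172; column total (Electronics) = 81; N = 358.
Expected count E = 172 × 81 / 358 = 38.9162.
Contribution = (O − E)²/E = (25 − 38.9162)² / 38.9162 = 4.976.

4.976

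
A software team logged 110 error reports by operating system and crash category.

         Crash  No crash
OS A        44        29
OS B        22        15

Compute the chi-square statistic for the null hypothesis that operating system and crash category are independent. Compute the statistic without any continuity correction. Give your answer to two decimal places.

0.01

Row totals: 73, 37. Column totals: 66, 44. Grand total N = 110.
Expected counts (row total × column total / N):
  OS A, Crash: 73×66/110 = 43.800
  OS A, No crash: 73×44/110 = 29.200
  OS B, Crash: 37×66/110 = 22.200
  OS B, No crash: 37×44/110 = 14.800
Contributions (O − E)²/E:
  (44 − 43.800)²/43.800 = 0.0009
  (29 − 29.200)²/29.200 = 0.0014
  (22 − 22.200)²/22.200 = 0.0018
  (15 − 14.800)²/14.800 = 0.0027
χ² = 0.0009 + 0.0014 + 0.0018 + 0.0027 = 0.01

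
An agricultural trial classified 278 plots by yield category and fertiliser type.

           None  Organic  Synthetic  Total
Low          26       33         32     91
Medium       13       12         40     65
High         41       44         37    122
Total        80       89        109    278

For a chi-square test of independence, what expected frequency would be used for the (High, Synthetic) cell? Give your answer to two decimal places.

Row total (High) = 122; column total (Synthetic) = 109; grand total N = 278.
Expected count = (row total × column total) / N = 122 × 109 / 278 = 47.83.

47.83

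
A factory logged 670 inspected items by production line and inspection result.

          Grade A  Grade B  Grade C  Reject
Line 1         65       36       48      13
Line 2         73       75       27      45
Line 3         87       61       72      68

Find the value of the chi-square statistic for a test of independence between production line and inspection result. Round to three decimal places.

Row totals: 162, 220, 288. Column totals: 225, 172, 147, 126. Grand total N = 670.
Expected counts (row total × column total / N):
  Line 1, Grade A: 162×225/670 = 54.4030
  Line 1, Grade B: 162×172/670 = 41.5881
  Line 1, Grade C: 162×147/670 = 35.5433
  Line 1, Reject: 162×126/670 = 30.4657
  Line 2, Grade A: 220×225/670 = 73.8806
  Line 2, Grade B: 220×172/670 = 56.4776
  Line 2, Grade C: 220×147/670 = 48.2687
  Line 2, Reject: 220×126/670 = 41.3731
  Line 3, Grade A: 288×225/670 = 96.7164
  Line 3, Grade B: 288×172/670 = 73.9343
  Line 3, Grade C: 288×147/670 = 63.1881
  Line 3, Reject: 288×126/670 = 54.1612
Contributions (O − E)²/E:
  (65 − 54.4030)²/54.4030 = 2.0642
  (36 − 41.5881)²/41.5881 = 0.7509
  (48 − 35.5433)²/35.5433 = 4.3656
  (13 − 30.4657)²/30.4657 = 10.0129
  (73 − 73.8806)²/73.8806 = 0.0105
  (75 − 56.4776)²/56.4776 = 6.0746
  (27 − 48.2687)²/48.2687 = 9.3717
  (45 − 41.3731)²/41.3731 = 0.3179
  (87 − 96.7164)²/96.7164 = 0.9761
  (61 − 73.9343)²/73.9343 = 2.2628
  (72 − 63.1881)²/63.1881 = 1.2289
  (68 − 54.1612)²/54.1612 = 3.5360
χ² = 2.0642 + 0.7509 + 4.3656 + 10.0129 + 0.0105 + 6.0746 + 9.3717 + 0.3179 + 0.9761 + 2.2628 + 1.2289 + 3.5360 = 40.972

40.972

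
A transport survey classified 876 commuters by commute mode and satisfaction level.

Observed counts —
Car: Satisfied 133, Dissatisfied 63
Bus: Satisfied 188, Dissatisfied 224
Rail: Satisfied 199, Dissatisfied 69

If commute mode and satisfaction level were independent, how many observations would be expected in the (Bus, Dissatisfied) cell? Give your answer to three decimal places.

167.434

Row total (Bus) = 412; column total (Dissatisfied) = 356; grand total N = 876.
Expected count = (row total × column total) / N = 412 × 356 / 876 = 167.434.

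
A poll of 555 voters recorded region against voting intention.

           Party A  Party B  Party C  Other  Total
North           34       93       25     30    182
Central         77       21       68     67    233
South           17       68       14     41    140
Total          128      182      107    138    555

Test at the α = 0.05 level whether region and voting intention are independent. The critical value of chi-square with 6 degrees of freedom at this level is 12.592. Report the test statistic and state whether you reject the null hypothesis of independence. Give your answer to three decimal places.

Grand total N = 555.
Expected counts (row total × column total / N):
  North, Party A: 182×128/555 = 41.974775
  North, Party B: 182×182/555 = 59.682883
  North, Party C: 182×107/555 = 35.088288
  North, Other: 182×138/555 = 45.254054
  Central, Party A: 233×128/555 = 53.736937
  Central, Party B: 233×182/555 = 76.407207
  Central, Party C: 233×107/555 = 44.920721
  Central, Other: 233×138/555 = 57.935135
  South, Party A: 140×128/555 = 32.288288
  South, Party B: 140×182/555 = 45.909910
  South, Party C: 140×107/555 = 26.990991
  South, Other: 140×138/555 = 34.810811
Contributions (O − E)²/E:
  (34 − 41.974775)²/41.974775 = 1.5151
  (93 − 59.682883)²/59.682883 = 18.5988
  (25 − 35.088288)²/35.088288 = 2.9005
  (30 − 45.254054)²/45.254054 = 5.1418
  (77 − 53.736937)²/53.736937 = 10.0707
  (21 − 76.407207)²/76.407207 = 40.1789
  (68 − 44.920721)²/44.920721 = 11.8576
  (67 − 57.935135)²/57.935135 = 1.4183
  (17 − 32.288288)²/32.288288 = 7.2389
  (68 − 45.909910)²/45.909910 = 10.6289
  (14 − 26.990991)²/26.990991 = 6.2527
  (41 − 34.810811)²/34.810811 = 1.1004
χ² = 1.5151 + 18.5988 + 2.9005 + 5.1418 + 10.0707 + 40.1789 + 11.8576 + 1.4183 + 7.2389 + 10.6289 + 6.2527 + 1.1004 = 116.903
df = (3−1)(4−1) = 6. Since 116.903 > 12.592, reject the null hypothesis of independence at α = 0.05.

116.903; reject H₀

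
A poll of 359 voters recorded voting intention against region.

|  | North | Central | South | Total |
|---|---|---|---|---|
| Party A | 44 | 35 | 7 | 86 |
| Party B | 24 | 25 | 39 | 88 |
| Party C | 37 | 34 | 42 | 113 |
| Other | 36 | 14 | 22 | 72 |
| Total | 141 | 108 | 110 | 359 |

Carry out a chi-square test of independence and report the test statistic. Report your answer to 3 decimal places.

36.825

Grand total N = 359.
Expected counts (row total × column total / N):
  Party A, North: 86×141/359 = 33.777159
  Party A, Central: 86×108/359 = 25.871866
  Party A, South: 86×110/359 = 26.350975
  Party B, North: 88×141/359 = 34.562674
  Party B, Central: 88×108/359 = 26.473538
  Party B, South: 88×110/359 = 26.963788
  Party C, North: 113×141/359 = 44.381616
  Party C, Central: 113×108/359 = 33.994429
  Party C, South: 113×110/359 = 34.623955
  Other, North: 72×141/359 = 28.278552
  Other, Central: 72×108/359 = 21.660167
  Other, South: 72×110/359 = 22.061281
Contributions (O − E)²/E:
  (44 − 33.777159)²/33.777159 = 3.0940
  (35 − 25.871866)²/25.871866 = 3.2206
  (7 − 26.350975)²/26.350975 = 14.2105
  (24 − 34.562674)²/34.562674 = 3.2281
  (25 − 26.473538)²/26.473538 = 0.0820
  (39 − 26.963788)²/26.963788 = 5.3728
  (37 − 44.381616)²/44.381616 = 1.2277
  (34 − 33.994429)²/33.994429 = 0.0000
  (42 − 34.623955)²/34.623955 = 1.5713
  (36 − 28.278552)²/28.278552 = 2.1083
  (14 − 21.660167)²/21.660167 = 2.7090
  (22 − 22.061281)²/22.061281 = 0.0002
χ² = 3.0940 + 3.2206 + 14.2105 + 3.2281 + 0.0820 + 5.3728 + 1.2277 + 0.0000 + 1.5713 + 2.1083 + 2.7090 + 0.0002 = 36.825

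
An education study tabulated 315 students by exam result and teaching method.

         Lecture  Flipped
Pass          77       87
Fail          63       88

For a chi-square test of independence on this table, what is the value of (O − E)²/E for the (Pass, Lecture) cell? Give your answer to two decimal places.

0.23

Row total (Pass) = 164; column total (Lecture) = 140; N = 315.
Expected count E = 164 × 140 / 315 = 72.889.
Contribution = (O − E)²/E = (77 − 72.889)² / 72.889 = 0.23.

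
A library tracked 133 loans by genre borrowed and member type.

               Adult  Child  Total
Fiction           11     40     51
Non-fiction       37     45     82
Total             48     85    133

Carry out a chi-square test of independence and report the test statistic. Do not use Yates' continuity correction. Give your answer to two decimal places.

Grand total N = 133.
Expected counts (row total × column total / N):
  Fiction, Adult: 51×48/133 = 18.406
  Fiction, Child: 51×85/133 = 32.594
  Non-fiction, Adult: 82×48/133 = 29.594
  Non-fiction, Child: 82×85/133 = 52.406
Contributions (O − E)²/E:
  (11 − 18.406)²/18.406 = 2.9799
  (40 − 32.594)²/32.594 = 1.6828
  (37 − 29.594)²/29.594 = 1.8534
  (45 − 52.406)²/52.406 = 1.0466
χ² = 2.9799 + 1.6828 + 1.8534 + 1.0466 = 7.56

7.56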